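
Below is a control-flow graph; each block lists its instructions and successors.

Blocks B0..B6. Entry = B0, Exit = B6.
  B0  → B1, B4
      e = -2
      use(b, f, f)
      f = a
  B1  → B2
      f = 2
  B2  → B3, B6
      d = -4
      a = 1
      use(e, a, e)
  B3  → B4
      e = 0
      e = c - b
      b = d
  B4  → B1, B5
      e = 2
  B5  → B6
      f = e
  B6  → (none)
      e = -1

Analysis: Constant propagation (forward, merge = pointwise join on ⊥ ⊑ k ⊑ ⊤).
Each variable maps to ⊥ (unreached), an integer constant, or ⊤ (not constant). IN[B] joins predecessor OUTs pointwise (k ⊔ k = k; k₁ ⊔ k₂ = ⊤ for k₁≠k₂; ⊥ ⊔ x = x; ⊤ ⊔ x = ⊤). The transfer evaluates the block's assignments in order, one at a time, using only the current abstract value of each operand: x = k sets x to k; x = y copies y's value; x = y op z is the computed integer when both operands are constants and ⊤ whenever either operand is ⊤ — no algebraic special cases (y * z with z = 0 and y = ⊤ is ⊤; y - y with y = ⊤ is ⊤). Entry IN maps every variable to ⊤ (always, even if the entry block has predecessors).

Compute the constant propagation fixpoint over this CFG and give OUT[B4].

Answer: {a: ⊤, b: ⊤, c: ⊤, d: ⊤, e: 2, f: ⊤}

Working:
Per-block solution:
  B0:   IN=(all ⊤)   OUT={e:-2; rest ⊤}
  B1:   IN=(all ⊤)   OUT={f:2; rest ⊤}
  B2:   IN={f:2; rest ⊤}   OUT={a:1, d:-4, f:2; rest ⊤}
  B3:   IN={a:1, d:-4, f:2; rest ⊤}   OUT={a:1, b:-4, d:-4, f:2; rest ⊤}
  B4:   IN=(all ⊤)   OUT={e:2; rest ⊤}
  B5:   IN={e:2; rest ⊤}   OUT={e:2, f:2; rest ⊤}
  B6:   IN={f:2; rest ⊤}   OUT={e:-1, f:2; rest ⊤}

Merge at B4: IN[B4] = OUT[B0] ⊔ OUT[B3] = {a: ⊤, b: ⊤, c: ⊤, d: ⊤, e: ⊤, f: ⊤}
Applying B4's transfer function to that IN value gives OUT[B4] (row B4 above).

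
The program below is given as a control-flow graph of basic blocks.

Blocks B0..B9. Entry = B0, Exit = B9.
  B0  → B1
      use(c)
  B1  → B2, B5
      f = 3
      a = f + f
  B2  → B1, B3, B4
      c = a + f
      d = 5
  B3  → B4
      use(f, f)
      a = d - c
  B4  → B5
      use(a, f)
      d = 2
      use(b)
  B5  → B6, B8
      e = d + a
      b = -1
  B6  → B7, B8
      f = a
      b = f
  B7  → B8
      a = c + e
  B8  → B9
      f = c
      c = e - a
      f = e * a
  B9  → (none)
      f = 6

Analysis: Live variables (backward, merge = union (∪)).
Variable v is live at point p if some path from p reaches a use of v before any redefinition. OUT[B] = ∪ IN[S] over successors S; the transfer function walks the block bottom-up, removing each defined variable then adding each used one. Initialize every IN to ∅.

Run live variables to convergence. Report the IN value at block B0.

Answer: {b, c, d}

Working:
Per-block solution:
  B0:   IN={b, c, d}   OUT={b, c, d}
  B1:   IN={b, c, d}   OUT={a, b, c, d, f}
  B2:   IN={a, b, f}   OUT={a, b, c, d, f}
  B3:   IN={b, c, d, f}   OUT={a, b, c, f}
  B4:   IN={a, b, c, f}   OUT={a, c, d}
  B5:   IN={a, c, d}   OUT={a, c, e}
  B6:   IN={a, c, e}   OUT={a, c, e}
  B7:   IN={c, e}   OUT={a, c, e}
  B8:   IN={a, c, e}   OUT={}
  B9:   IN={}   OUT={}

Merge at B0: OUT[B0] = IN[B1] = {b, c, d}
Applying B0's transfer function to that OUT value gives IN[B0] (row B0 above).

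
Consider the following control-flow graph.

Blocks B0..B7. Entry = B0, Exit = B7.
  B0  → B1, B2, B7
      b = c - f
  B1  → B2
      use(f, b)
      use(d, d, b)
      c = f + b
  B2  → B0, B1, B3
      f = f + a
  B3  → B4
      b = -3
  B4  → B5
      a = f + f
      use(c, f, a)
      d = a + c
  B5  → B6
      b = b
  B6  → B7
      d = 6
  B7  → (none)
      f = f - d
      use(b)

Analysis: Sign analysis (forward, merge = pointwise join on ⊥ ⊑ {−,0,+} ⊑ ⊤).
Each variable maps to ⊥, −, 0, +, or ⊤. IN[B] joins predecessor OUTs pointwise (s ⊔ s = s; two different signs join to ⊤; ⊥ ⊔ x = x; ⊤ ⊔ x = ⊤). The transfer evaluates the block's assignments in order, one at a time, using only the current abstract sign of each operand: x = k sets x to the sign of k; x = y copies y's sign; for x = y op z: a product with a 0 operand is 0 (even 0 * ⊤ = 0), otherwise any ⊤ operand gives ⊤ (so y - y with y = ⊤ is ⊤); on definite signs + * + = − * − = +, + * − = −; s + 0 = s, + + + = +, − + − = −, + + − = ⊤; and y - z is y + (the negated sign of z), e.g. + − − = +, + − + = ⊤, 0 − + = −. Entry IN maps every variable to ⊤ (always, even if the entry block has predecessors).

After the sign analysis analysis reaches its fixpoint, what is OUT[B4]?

Fixpoint table:
  B0:   IN=(all ⊤)   OUT=(all ⊤)
  B1:   IN=(all ⊤)   OUT=(all ⊤)
  B2:   IN=(all ⊤)   OUT=(all ⊤)
  B3:   IN=(all ⊤)   OUT={b:-; rest ⊤}
  B4:   IN={b:-; rest ⊤}   OUT={b:-; rest ⊤}
  B5:   IN={b:-; rest ⊤}   OUT={b:-; rest ⊤}
  B6:   IN={b:-; rest ⊤}   OUT={b:-, d:+; rest ⊤}
  B7:   IN=(all ⊤)   OUT=(all ⊤)

Merge at B4: IN[B4] = OUT[B3] = {a: ⊤, b: -, c: ⊤, d: ⊤, e: ⊤, f: ⊤}
Applying B4's transfer function to that IN value gives OUT[B4] (row B4 above).

Answer: {a: ⊤, b: -, c: ⊤, d: ⊤, e: ⊤, f: ⊤}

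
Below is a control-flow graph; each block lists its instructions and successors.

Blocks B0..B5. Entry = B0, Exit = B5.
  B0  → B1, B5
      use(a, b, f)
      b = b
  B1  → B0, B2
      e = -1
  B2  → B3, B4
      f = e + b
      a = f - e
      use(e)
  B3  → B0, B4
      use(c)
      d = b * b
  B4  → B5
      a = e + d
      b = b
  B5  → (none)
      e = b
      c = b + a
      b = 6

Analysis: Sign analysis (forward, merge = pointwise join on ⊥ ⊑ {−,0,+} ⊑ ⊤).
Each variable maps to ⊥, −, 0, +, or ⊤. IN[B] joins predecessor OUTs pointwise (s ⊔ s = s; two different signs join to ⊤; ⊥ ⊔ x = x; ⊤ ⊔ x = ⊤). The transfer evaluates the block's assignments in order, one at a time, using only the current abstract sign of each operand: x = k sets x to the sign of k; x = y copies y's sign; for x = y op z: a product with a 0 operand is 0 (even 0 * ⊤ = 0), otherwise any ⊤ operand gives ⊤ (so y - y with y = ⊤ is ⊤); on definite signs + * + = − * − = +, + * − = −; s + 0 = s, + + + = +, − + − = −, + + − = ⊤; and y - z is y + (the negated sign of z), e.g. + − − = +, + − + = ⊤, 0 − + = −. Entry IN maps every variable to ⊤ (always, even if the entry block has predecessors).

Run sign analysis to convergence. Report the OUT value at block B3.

Per-block solution:
  B0: | IN=(all ⊤) | OUT=(all ⊤)
  B1: | IN=(all ⊤) | OUT={e:-; rest ⊤}
  B2: | IN={e:-; rest ⊤} | OUT={e:-; rest ⊤}
  B3: | IN={e:-; rest ⊤} | OUT={e:-; rest ⊤}
  B4: | IN={e:-; rest ⊤} | OUT={e:-; rest ⊤}
  B5: | IN=(all ⊤) | OUT={b:+; rest ⊤}

Merge at B3: IN[B3] = OUT[B2] = {a: ⊤, b: ⊤, c: ⊤, d: ⊤, e: -, f: ⊤}
Applying B3's transfer function to that IN value gives OUT[B3] (row B3 above).

Answer: {a: ⊤, b: ⊤, c: ⊤, d: ⊤, e: -, f: ⊤}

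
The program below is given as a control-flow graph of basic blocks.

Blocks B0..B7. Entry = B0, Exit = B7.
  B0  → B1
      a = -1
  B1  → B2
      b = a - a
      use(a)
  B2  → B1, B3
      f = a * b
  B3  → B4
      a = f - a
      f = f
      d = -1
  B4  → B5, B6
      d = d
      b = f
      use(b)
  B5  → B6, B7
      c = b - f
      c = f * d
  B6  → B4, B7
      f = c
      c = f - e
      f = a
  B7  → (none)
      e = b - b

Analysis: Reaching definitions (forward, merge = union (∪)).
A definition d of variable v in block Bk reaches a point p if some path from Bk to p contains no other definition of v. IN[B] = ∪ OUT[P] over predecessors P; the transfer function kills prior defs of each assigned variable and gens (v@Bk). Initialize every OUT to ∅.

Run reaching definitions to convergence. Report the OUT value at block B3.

Answer: {a@B3, b@B1, d@B3, f@B3}

Trace:
Fixpoint table:
  B0:   IN={}   OUT={a@B0}
  B1:   IN={a@B0, b@B1, f@B2}   OUT={a@B0, b@B1, f@B2}
  B2:   IN={a@B0, b@B1, f@B2}   OUT={a@B0, b@B1, f@B2}
  B3:   IN={a@B0, b@B1, f@B2}   OUT={a@B3, b@B1, d@B3, f@B3}
  B4:   IN={a@B3, b@B1, b@B4, c@B6, d@B3, d@B4, f@B3, f@B6}   OUT={a@B3, b@B4, c@B6, d@B4, f@B3, f@B6}
  B5:   IN={a@B3, b@B4, c@B6, d@B4, f@B3, f@B6}   OUT={a@B3, b@B4, c@B5, d@B4, f@B3, f@B6}
  B6:   IN={a@B3, b@B4, c@B5, c@B6, d@B4, f@B3, f@B6}   OUT={a@B3, b@B4, c@B6, d@B4, f@B6}
  B7:   IN={a@B3, b@B4, c@B5, c@B6, d@B4, f@B3, f@B6}   OUT={a@B3, b@B4, c@B5, c@B6, d@B4, e@B7, f@B3, f@B6}

Merge at B3: IN[B3] = OUT[B2] = {a@B0, b@B1, f@B2}
Applying B3's transfer function to that IN value gives OUT[B3] (row B3 above).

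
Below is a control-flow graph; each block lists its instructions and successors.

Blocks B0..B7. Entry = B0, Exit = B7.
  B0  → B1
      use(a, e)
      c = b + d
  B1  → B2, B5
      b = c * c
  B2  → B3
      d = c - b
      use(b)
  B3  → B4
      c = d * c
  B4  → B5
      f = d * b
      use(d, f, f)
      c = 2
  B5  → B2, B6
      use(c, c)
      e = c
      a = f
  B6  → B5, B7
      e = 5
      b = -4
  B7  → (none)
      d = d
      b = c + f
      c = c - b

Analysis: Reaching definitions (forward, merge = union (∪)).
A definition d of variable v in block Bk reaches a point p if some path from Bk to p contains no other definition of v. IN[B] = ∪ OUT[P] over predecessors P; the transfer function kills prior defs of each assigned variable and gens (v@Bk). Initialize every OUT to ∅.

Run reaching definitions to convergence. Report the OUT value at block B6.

Answer: {a@B5, b@B6, c@B0, c@B4, d@B2, e@B6, f@B4}

Derivation:
Per-block solution:
  B0:   IN={}   OUT={c@B0}
  B1:   IN={c@B0}   OUT={b@B1, c@B0}
  B2:   IN={a@B5, b@B1, b@B6, c@B0, c@B4, d@B2, e@B5, f@B4}   OUT={a@B5, b@B1, b@B6, c@B0, c@B4, d@B2, e@B5, f@B4}
  B3:   IN={a@B5, b@B1, b@B6, c@B0, c@B4, d@B2, e@B5, f@B4}   OUT={a@B5, b@B1, b@B6, c@B3, d@B2, e@B5, f@B4}
  B4:   IN={a@B5, b@B1, b@B6, c@B3, d@B2, e@B5, f@B4}   OUT={a@B5, b@B1, b@B6, c@B4, d@B2, e@B5, f@B4}
  B5:   IN={a@B5, b@B1, b@B6, c@B0, c@B4, d@B2, e@B5, e@B6, f@B4}   OUT={a@B5, b@B1, b@B6, c@B0, c@B4, d@B2, e@B5, f@B4}
  B6:   IN={a@B5, b@B1, b@B6, c@B0, c@B4, d@B2, e@B5, f@B4}   OUT={a@B5, b@B6, c@B0, c@B4, d@B2, e@B6, f@B4}
  B7:   IN={a@B5, b@B6, c@B0, c@B4, d@B2, e@B6, f@B4}   OUT={a@B5, b@B7, c@B7, d@B7, e@B6, f@B4}

Merge at B6: IN[B6] = OUT[B5] = {a@B5, b@B1, b@B6, c@B0, c@B4, d@B2, e@B5, f@B4}
Applying B6's transfer function to that IN value gives OUT[B6] (row B6 above).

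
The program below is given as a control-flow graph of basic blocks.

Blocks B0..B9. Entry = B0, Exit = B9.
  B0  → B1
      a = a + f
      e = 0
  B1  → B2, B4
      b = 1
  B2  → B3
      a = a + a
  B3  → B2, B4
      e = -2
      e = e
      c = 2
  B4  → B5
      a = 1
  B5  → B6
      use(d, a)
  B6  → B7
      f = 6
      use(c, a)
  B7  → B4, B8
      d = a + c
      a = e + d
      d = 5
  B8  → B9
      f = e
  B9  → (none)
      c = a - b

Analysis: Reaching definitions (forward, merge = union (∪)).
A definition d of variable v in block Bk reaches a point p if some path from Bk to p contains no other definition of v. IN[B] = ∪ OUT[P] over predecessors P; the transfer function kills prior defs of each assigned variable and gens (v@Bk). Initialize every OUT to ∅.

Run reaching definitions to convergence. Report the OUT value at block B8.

Converged values:
  B0:  IN={}  OUT={a@B0, e@B0}
  B1:  IN={a@B0, e@B0}  OUT={a@B0, b@B1, e@B0}
  B2:  IN={a@B0, a@B2, b@B1, c@B3, e@B0, e@B3}  OUT={a@B2, b@B1, c@B3, e@B0, e@B3}
  B3:  IN={a@B2, b@B1, c@B3, e@B0, e@B3}  OUT={a@B2, b@B1, c@B3, e@B3}
  B4:  IN={a@B0, a@B2, a@B7, b@B1, c@B3, d@B7, e@B0, e@B3, f@B6}  OUT={a@B4, b@B1, c@B3, d@B7, e@B0, e@B3, f@B6}
  B5:  IN={a@B4, b@B1, c@B3, d@B7, e@B0, e@B3, f@B6}  OUT={a@B4, b@B1, c@B3, d@B7, e@B0, e@B3, f@B6}
  B6:  IN={a@B4, b@B1, c@B3, d@B7, e@B0, e@B3, f@B6}  OUT={a@B4, b@B1, c@B3, d@B7, e@B0, e@B3, f@B6}
  B7:  IN={a@B4, b@B1, c@B3, d@B7, e@B0, e@B3, f@B6}  OUT={a@B7, b@B1, c@B3, d@B7, e@B0, e@B3, f@B6}
  B8:  IN={a@B7, b@B1, c@B3, d@B7, e@B0, e@B3, f@B6}  OUT={a@B7, b@B1, c@B3, d@B7, e@B0, e@B3, f@B8}
  B9:  IN={a@B7, b@B1, c@B3, d@B7, e@B0, e@B3, f@B8}  OUT={a@B7, b@B1, c@B9, d@B7, e@B0, e@B3, f@B8}

Merge at B8: IN[B8] = OUT[B7] = {a@B7, b@B1, c@B3, d@B7, e@B0, e@B3, f@B6}
Applying B8's transfer function to that IN value gives OUT[B8] (row B8 above).

Answer: {a@B7, b@B1, c@B3, d@B7, e@B0, e@B3, f@B8}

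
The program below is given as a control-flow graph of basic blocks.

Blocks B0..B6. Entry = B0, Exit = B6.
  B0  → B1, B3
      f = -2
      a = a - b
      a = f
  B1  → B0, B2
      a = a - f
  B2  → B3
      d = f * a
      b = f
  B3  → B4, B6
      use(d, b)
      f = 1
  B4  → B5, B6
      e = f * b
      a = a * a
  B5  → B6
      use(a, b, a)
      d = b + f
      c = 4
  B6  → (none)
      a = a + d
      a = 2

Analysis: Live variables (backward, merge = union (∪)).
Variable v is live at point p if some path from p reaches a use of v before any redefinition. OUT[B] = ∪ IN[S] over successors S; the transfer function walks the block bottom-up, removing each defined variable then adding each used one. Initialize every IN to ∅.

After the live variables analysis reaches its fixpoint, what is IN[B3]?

Answer: {a, b, d}

Working:
Fixpoint table:
  B0: | IN={a, b, d} | OUT={a, b, d, f}
  B1: | IN={a, b, d, f} | OUT={a, b, d, f}
  B2: | IN={a, f} | OUT={a, b, d}
  B3: | IN={a, b, d} | OUT={a, b, d, f}
  B4: | IN={a, b, d, f} | OUT={a, b, d, f}
  B5: | IN={a, b, f} | OUT={a, d}
  B6: | IN={a, d} | OUT={}

Merge at B3: OUT[B3] = IN[B4] ⊔ IN[B6] = {a, b, d, f}
Applying B3's transfer function to that OUT value gives IN[B3] (row B3 above).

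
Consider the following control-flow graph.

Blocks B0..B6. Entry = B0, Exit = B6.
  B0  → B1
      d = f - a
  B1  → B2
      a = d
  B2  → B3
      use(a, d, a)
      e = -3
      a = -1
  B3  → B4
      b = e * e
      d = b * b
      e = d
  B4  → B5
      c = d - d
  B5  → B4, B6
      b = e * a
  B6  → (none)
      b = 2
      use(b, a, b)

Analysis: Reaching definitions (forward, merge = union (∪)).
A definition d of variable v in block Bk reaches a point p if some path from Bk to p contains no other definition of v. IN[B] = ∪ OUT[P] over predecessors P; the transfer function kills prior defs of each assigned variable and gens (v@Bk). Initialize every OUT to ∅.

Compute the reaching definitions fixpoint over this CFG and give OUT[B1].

Answer: {a@B1, d@B0}

Derivation:
Per-block solution:
  B0: | IN={} | OUT={d@B0}
  B1: | IN={d@B0} | OUT={a@B1, d@B0}
  B2: | IN={a@B1, d@B0} | OUT={a@B2, d@B0, e@B2}
  B3: | IN={a@B2, d@B0, e@B2} | OUT={a@B2, b@B3, d@B3, e@B3}
  B4: | IN={a@B2, b@B3, b@B5, c@B4, d@B3, e@B3} | OUT={a@B2, b@B3, b@B5, c@B4, d@B3, e@B3}
  B5: | IN={a@B2, b@B3, b@B5, c@B4, d@B3, e@B3} | OUT={a@B2, b@B5, c@B4, d@B3, e@B3}
  B6: | IN={a@B2, b@B5, c@B4, d@B3, e@B3} | OUT={a@B2, b@B6, c@B4, d@B3, e@B3}

Merge at B1: IN[B1] = OUT[B0] = {d@B0}
Applying B1's transfer function to that IN value gives OUT[B1] (row B1 above).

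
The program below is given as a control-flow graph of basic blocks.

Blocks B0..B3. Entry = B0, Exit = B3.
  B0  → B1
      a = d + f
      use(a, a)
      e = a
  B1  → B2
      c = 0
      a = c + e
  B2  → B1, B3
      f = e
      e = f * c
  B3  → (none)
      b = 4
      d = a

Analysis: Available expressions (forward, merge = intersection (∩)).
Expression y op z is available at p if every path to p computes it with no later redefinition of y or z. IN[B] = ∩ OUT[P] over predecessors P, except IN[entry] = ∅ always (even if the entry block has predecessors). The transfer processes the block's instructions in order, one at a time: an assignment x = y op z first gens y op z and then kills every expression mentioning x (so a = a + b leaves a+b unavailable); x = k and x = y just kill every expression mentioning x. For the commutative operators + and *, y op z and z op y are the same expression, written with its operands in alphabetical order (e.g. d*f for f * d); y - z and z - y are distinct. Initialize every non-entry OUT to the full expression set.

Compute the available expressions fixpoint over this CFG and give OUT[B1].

Answer: {c+e}

Trace:
Per-block solution:
  B0:  IN={}  OUT={d+f}
  B1:  IN={}  OUT={c+e}
  B2:  IN={c+e}  OUT={c*f}
  B3:  IN={c*f}  OUT={c*f}

Merge at B1: IN[B1] = OUT[B0] ∩ OUT[B2] = {}
Applying B1's transfer function to that IN value gives OUT[B1] (row B1 above).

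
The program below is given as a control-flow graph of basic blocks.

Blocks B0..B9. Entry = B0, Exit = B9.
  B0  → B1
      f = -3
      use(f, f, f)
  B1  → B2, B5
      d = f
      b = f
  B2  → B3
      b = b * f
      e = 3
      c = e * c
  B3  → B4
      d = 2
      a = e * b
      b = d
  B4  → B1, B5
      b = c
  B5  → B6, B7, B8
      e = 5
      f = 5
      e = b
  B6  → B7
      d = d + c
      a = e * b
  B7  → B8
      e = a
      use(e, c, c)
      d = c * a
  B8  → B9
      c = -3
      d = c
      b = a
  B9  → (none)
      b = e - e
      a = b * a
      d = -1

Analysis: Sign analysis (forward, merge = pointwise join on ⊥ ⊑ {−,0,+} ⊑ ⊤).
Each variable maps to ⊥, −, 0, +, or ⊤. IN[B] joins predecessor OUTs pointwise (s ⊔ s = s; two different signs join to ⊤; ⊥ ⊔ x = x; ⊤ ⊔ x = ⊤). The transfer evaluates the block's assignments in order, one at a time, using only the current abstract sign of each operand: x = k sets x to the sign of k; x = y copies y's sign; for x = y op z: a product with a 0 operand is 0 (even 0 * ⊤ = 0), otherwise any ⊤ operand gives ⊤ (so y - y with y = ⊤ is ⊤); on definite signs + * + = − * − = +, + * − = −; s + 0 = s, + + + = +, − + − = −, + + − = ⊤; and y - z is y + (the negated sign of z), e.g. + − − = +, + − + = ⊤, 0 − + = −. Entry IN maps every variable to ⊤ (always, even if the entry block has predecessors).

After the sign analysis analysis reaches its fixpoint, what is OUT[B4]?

Per-block solution:
  B0:  IN=(all ⊤)  OUT={f:-; rest ⊤}
  B1:  IN={f:-; rest ⊤}  OUT={b:-, d:-, f:-; rest ⊤}
  B2:  IN={b:-, d:-, f:-; rest ⊤}  OUT={b:+, d:-, e:+, f:-; rest ⊤}
  B3:  IN={b:+, d:-, e:+, f:-; rest ⊤}  OUT={a:+, b:+, d:+, e:+, f:-; rest ⊤}
  B4:  IN={a:+, b:+, d:+, e:+, f:-; rest ⊤}  OUT={a:+, d:+, e:+, f:-; rest ⊤}
  B5:  IN={f:-; rest ⊤}  OUT={f:+; rest ⊤}
  B6:  IN={f:+; rest ⊤}  OUT={f:+; rest ⊤}
  B7:  IN={f:+; rest ⊤}  OUT={f:+; rest ⊤}
  B8:  IN={f:+; rest ⊤}  OUT={c:-, d:-, f:+; rest ⊤}
  B9:  IN={c:-, d:-, f:+; rest ⊤}  OUT={c:-, d:-, f:+; rest ⊤}

Merge at B4: IN[B4] = OUT[B3] = {a: +, b: +, c: ⊤, d: +, e: +, f: -}
Applying B4's transfer function to that IN value gives OUT[B4] (row B4 above).

Answer: {a: +, b: ⊤, c: ⊤, d: +, e: +, f: -}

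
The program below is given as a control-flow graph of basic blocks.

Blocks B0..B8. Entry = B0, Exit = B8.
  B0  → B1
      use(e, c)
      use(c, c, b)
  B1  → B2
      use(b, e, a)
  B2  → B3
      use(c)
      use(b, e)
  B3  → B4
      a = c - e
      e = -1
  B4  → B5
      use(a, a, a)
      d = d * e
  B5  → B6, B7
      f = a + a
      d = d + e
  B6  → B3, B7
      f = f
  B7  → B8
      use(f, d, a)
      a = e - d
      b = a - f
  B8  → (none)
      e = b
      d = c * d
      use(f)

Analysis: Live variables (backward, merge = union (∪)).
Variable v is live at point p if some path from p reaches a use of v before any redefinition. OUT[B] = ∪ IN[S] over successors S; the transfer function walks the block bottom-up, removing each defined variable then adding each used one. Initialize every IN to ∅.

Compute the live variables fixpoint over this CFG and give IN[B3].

Fixpoint table:
  B0:  IN={a, b, c, d, e}  OUT={a, b, c, d, e}
  B1:  IN={a, b, c, d, e}  OUT={b, c, d, e}
  B2:  IN={b, c, d, e}  OUT={c, d, e}
  B3:  IN={c, d, e}  OUT={a, c, d, e}
  B4:  IN={a, c, d, e}  OUT={a, c, d, e}
  B5:  IN={a, c, d, e}  OUT={a, c, d, e, f}
  B6:  IN={a, c, d, e, f}  OUT={a, c, d, e, f}
  B7:  IN={a, c, d, e, f}  OUT={b, c, d, f}
  B8:  IN={b, c, d, f}  OUT={}

Merge at B3: OUT[B3] = IN[B4] = {a, c, d, e}
Applying B3's transfer function to that OUT value gives IN[B3] (row B3 above).

Answer: {c, d, e}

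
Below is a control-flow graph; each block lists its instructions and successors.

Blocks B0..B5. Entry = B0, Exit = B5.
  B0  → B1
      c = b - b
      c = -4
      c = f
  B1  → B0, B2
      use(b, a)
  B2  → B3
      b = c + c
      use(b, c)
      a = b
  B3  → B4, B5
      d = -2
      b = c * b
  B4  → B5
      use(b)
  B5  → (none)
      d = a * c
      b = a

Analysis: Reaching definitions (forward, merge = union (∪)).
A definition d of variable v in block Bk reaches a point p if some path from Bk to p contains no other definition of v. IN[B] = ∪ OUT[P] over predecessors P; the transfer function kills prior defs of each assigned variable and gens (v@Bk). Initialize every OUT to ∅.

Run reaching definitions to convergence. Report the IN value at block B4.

Converged values:
  B0:   IN={c@B0}   OUT={c@B0}
  B1:   IN={c@B0}   OUT={c@B0}
  B2:   IN={c@B0}   OUT={a@B2, b@B2, c@B0}
  B3:   IN={a@B2, b@B2, c@B0}   OUT={a@B2, b@B3, c@B0, d@B3}
  B4:   IN={a@B2, b@B3, c@B0, d@B3}   OUT={a@B2, b@B3, c@B0, d@B3}
  B5:   IN={a@B2, b@B3, c@B0, d@B3}   OUT={a@B2, b@B5, c@B0, d@B5}

Merge at B4: IN[B4] = OUT[B3] = {a@B2, b@B3, c@B0, d@B3}

Answer: {a@B2, b@B3, c@B0, d@B3}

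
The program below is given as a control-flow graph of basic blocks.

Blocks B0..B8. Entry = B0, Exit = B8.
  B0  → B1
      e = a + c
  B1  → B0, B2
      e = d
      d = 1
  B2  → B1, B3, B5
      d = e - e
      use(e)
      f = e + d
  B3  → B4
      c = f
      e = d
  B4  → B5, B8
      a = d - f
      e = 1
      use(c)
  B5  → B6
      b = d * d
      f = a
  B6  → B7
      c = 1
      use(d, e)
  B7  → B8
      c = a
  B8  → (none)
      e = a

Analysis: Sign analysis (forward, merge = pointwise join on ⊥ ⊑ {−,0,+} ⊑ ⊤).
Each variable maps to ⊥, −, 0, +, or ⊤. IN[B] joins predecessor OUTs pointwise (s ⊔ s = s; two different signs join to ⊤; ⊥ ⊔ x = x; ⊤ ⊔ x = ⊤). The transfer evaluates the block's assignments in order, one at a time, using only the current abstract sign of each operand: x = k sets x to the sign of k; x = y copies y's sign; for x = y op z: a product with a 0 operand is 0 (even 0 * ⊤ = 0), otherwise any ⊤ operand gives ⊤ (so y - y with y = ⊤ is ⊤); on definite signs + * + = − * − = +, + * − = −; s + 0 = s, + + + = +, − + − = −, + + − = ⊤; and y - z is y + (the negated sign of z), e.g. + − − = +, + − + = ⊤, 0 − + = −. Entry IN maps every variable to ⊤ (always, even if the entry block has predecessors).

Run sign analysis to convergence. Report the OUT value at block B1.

Converged values:
  B0:   IN=(all ⊤)   OUT=(all ⊤)
  B1:   IN=(all ⊤)   OUT={d:+; rest ⊤}
  B2:   IN={d:+; rest ⊤}   OUT=(all ⊤)
  B3:   IN=(all ⊤)   OUT=(all ⊤)
  B4:   IN=(all ⊤)   OUT={e:+; rest ⊤}
  B5:   IN=(all ⊤)   OUT=(all ⊤)
  B6:   IN=(all ⊤)   OUT={c:+; rest ⊤}
  B7:   IN={c:+; rest ⊤}   OUT=(all ⊤)
  B8:   IN=(all ⊤)   OUT=(all ⊤)

Merge at B1: IN[B1] = OUT[B0] ⊔ OUT[B2] = {a: ⊤, b: ⊤, c: ⊤, d: ⊤, e: ⊤, f: ⊤}
Applying B1's transfer function to that IN value gives OUT[B1] (row B1 above).

Answer: {a: ⊤, b: ⊤, c: ⊤, d: +, e: ⊤, f: ⊤}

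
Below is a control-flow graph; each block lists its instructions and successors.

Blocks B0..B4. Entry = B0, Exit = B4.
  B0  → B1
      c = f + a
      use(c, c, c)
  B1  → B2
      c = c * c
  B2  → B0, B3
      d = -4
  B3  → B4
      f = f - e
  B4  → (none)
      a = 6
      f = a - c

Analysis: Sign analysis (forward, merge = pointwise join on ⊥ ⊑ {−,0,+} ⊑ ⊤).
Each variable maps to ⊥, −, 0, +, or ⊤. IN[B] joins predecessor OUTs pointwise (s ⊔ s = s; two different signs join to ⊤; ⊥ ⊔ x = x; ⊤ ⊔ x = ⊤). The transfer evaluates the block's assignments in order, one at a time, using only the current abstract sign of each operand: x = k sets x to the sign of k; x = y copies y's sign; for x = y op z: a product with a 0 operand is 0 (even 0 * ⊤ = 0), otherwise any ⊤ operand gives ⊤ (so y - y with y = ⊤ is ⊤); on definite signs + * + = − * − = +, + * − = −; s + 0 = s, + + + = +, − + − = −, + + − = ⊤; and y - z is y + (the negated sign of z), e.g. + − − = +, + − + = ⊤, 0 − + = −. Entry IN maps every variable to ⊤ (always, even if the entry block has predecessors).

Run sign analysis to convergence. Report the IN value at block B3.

Answer: {a: ⊤, b: ⊤, c: ⊤, d: -, e: ⊤, f: ⊤}

Derivation:
Per-block solution:
  B0:   IN=(all ⊤)   OUT=(all ⊤)
  B1:   IN=(all ⊤)   OUT=(all ⊤)
  B2:   IN=(all ⊤)   OUT={d:-; rest ⊤}
  B3:   IN={d:-; rest ⊤}   OUT={d:-; rest ⊤}
  B4:   IN={d:-; rest ⊤}   OUT={a:+, d:-; rest ⊤}

Merge at B3: IN[B3] = OUT[B2] = {a: ⊤, b: ⊤, c: ⊤, d: -, e: ⊤, f: ⊤}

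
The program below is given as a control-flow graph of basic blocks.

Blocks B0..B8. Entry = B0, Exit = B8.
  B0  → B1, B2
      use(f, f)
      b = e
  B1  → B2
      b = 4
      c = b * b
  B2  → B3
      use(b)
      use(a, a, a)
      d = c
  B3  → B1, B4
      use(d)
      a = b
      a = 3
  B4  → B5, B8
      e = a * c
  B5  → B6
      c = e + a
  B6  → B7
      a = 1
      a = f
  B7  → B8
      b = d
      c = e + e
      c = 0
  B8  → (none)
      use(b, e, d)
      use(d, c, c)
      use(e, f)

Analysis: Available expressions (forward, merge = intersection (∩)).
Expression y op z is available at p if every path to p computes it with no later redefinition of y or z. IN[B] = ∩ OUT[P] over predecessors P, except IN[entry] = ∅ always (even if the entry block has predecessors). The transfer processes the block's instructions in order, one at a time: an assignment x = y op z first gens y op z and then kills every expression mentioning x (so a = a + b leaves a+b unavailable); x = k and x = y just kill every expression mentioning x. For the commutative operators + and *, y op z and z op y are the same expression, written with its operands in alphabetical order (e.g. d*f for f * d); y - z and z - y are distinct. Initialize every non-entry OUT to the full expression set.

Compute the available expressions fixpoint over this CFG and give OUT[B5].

Answer: {a+e}

Derivation:
Per-block solution:
  B0: | IN={} | OUT={}
  B1: | IN={} | OUT={b*b}
  B2: | IN={} | OUT={}
  B3: | IN={} | OUT={}
  B4: | IN={} | OUT={a*c}
  B5: | IN={a*c} | OUT={a+e}
  B6: | IN={a+e} | OUT={}
  B7: | IN={} | OUT={e+e}
  B8: | IN={} | OUT={}

Merge at B5: IN[B5] = OUT[B4] = {a*c}
Applying B5's transfer function to that IN value gives OUT[B5] (row B5 above).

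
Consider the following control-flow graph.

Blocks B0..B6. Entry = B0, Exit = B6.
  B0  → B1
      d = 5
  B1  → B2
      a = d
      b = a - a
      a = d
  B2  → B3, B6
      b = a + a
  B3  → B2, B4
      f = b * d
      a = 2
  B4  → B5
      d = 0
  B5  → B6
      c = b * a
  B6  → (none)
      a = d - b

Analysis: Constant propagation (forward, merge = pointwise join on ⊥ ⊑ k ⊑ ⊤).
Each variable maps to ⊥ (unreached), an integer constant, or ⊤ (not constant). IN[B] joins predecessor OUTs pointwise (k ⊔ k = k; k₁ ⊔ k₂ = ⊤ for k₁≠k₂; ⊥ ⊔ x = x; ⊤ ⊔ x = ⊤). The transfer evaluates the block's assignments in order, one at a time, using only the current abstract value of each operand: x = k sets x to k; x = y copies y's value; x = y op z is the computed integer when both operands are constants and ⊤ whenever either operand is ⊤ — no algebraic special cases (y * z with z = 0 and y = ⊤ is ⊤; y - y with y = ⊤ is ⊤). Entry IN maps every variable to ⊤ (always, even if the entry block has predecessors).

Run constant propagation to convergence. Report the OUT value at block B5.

Converged values:
  B0:   IN=(all ⊤)   OUT={d:5; rest ⊤}
  B1:   IN={d:5; rest ⊤}   OUT={a:5, b:0, d:5; rest ⊤}
  B2:   IN={d:5; rest ⊤}   OUT={d:5; rest ⊤}
  B3:   IN={d:5; rest ⊤}   OUT={a:2, d:5; rest ⊤}
  B4:   IN={a:2, d:5; rest ⊤}   OUT={a:2, d:0; rest ⊤}
  B5:   IN={a:2, d:0; rest ⊤}   OUT={a:2, d:0; rest ⊤}
  B6:   IN=(all ⊤)   OUT=(all ⊤)

Merge at B5: IN[B5] = OUT[B4] = {a: 2, b: ⊤, c: ⊤, d: 0, e: ⊤, f: ⊤}
Applying B5's transfer function to that IN value gives OUT[B5] (row B5 above).

Answer: {a: 2, b: ⊤, c: ⊤, d: 0, e: ⊤, f: ⊤}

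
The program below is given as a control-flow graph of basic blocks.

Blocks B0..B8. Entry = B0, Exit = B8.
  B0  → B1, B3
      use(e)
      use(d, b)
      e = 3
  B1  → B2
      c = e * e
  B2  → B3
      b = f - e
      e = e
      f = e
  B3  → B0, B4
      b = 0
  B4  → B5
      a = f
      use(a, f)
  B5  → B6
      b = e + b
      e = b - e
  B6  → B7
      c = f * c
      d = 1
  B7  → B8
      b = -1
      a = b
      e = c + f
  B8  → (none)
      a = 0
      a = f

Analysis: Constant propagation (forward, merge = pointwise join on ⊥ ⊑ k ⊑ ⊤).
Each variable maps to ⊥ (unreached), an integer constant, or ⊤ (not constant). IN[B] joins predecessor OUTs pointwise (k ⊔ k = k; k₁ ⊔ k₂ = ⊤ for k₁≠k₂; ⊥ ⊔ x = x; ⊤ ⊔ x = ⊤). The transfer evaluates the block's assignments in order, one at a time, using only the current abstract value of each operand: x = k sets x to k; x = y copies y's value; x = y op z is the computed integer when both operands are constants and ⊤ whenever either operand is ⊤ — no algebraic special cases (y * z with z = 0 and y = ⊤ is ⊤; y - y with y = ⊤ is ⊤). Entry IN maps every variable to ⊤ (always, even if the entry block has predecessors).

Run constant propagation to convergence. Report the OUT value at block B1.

Answer: {a: ⊤, b: ⊤, c: 9, d: ⊤, e: 3, f: ⊤}

Derivation:
Fixpoint table:
  B0:   IN=(all ⊤)   OUT={e:3; rest ⊤}
  B1:   IN={e:3; rest ⊤}   OUT={c:9, e:3; rest ⊤}
  B2:   IN={c:9, e:3; rest ⊤}   OUT={c:9, e:3, f:3; rest ⊤}
  B3:   IN={e:3; rest ⊤}   OUT={b:0, e:3; rest ⊤}
  B4:   IN={b:0, e:3; rest ⊤}   OUT={b:0, e:3; rest ⊤}
  B5:   IN={b:0, e:3; rest ⊤}   OUT={b:3, e:0; rest ⊤}
  B6:   IN={b:3, e:0; rest ⊤}   OUT={b:3, d:1, e:0; rest ⊤}
  B7:   IN={b:3, d:1, e:0; rest ⊤}   OUT={a:-1, b:-1, d:1; rest ⊤}
  B8:   IN={a:-1, b:-1, d:1; rest ⊤}   OUT={b:-1, d:1; rest ⊤}

Merge at B1: IN[B1] = OUT[B0] = {a: ⊤, b: ⊤, c: ⊤, d: ⊤, e: 3, f: ⊤}
Applying B1's transfer function to that IN value gives OUT[B1] (row B1 above).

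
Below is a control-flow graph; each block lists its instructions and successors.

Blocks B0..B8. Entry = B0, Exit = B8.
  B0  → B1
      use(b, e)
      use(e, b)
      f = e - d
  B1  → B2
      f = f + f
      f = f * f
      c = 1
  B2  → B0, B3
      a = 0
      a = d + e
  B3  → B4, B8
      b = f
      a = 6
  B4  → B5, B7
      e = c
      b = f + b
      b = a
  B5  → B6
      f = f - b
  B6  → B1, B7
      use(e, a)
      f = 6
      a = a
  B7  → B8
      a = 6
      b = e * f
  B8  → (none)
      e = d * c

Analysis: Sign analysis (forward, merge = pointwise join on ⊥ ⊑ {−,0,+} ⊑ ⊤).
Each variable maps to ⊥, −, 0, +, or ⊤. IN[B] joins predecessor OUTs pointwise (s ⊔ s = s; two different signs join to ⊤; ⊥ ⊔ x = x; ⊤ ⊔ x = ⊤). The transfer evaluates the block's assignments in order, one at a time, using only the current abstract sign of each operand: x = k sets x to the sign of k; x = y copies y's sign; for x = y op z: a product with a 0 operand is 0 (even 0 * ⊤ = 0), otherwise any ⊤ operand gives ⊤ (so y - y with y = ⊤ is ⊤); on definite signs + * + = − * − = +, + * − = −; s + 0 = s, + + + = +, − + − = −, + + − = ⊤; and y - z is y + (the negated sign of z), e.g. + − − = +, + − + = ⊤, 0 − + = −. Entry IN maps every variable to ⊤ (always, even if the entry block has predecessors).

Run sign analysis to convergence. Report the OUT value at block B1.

Answer: {a: ⊤, b: ⊤, c: +, d: ⊤, e: ⊤, f: ⊤}

Trace:
Per-block solution:
  B0:  IN=(all ⊤)  OUT=(all ⊤)
  B1:  IN=(all ⊤)  OUT={c:+; rest ⊤}
  B2:  IN={c:+; rest ⊤}  OUT={c:+; rest ⊤}
  B3:  IN={c:+; rest ⊤}  OUT={a:+, c:+; rest ⊤}
  B4:  IN={a:+, c:+; rest ⊤}  OUT={a:+, b:+, c:+, e:+; rest ⊤}
  B5:  IN={a:+, b:+, c:+, e:+; rest ⊤}  OUT={a:+, b:+, c:+, e:+; rest ⊤}
  B6:  IN={a:+, b:+, c:+, e:+; rest ⊤}  OUT={a:+, b:+, c:+, e:+, f:+; rest ⊤}
  B7:  IN={a:+, b:+, c:+, e:+; rest ⊤}  OUT={a:+, c:+, e:+; rest ⊤}
  B8:  IN={a:+, c:+; rest ⊤}  OUT={a:+, c:+; rest ⊤}

Merge at B1: IN[B1] = OUT[B0] ⊔ OUT[B6] = {a: ⊤, b: ⊤, c: ⊤, d: ⊤, e: ⊤, f: ⊤}
Applying B1's transfer function to that IN value gives OUT[B1] (row B1 above).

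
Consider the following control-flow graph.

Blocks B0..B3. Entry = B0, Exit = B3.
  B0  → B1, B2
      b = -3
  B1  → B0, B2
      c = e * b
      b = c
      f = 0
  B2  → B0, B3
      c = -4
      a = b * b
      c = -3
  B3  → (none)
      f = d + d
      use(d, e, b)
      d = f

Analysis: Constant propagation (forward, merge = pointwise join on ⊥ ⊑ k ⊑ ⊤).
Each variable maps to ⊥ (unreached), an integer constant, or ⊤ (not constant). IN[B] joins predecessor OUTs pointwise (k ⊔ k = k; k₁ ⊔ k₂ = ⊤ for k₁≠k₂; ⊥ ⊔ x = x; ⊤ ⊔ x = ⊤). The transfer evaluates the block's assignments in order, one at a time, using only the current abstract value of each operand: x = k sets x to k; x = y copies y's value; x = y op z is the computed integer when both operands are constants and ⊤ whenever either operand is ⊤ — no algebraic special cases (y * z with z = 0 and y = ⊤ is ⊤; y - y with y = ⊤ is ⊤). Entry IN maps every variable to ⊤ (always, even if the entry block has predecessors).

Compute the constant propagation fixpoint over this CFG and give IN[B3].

Answer: {a: ⊤, b: ⊤, c: -3, d: ⊤, e: ⊤, f: ⊤}

Working:
Converged values:
  B0:  IN=(all ⊤)  OUT={b:-3; rest ⊤}
  B1:  IN={b:-3; rest ⊤}  OUT={f:0; rest ⊤}
  B2:  IN=(all ⊤)  OUT={c:-3; rest ⊤}
  B3:  IN={c:-3; rest ⊤}  OUT={c:-3; rest ⊤}

Merge at B3: IN[B3] = OUT[B2] = {a: ⊤, b: ⊤, c: -3, d: ⊤, e: ⊤, f: ⊤}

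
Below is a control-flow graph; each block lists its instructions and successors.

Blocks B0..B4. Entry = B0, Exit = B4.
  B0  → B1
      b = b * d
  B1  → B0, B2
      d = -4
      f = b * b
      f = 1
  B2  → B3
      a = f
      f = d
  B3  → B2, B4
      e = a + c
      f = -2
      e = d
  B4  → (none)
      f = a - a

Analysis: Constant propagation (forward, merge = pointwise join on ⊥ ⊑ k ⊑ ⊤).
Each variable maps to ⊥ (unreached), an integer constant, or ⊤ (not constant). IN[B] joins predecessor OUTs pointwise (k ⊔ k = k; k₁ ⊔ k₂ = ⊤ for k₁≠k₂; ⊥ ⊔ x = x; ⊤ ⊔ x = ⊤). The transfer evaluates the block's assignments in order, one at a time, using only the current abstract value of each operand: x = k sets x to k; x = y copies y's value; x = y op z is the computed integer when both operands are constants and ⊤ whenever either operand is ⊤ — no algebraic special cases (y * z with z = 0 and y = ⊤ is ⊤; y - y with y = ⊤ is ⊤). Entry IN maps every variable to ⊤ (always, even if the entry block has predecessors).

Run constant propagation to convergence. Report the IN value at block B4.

Converged values:
  B0: | IN=(all ⊤) | OUT=(all ⊤)
  B1: | IN=(all ⊤) | OUT={d:-4, f:1; rest ⊤}
  B2: | IN={d:-4; rest ⊤} | OUT={d:-4, f:-4; rest ⊤}
  B3: | IN={d:-4, f:-4; rest ⊤} | OUT={d:-4, e:-4, f:-2; rest ⊤}
  B4: | IN={d:-4, e:-4, f:-2; rest ⊤} | OUT={d:-4, e:-4; rest ⊤}

Merge at B4: IN[B4] = OUT[B3] = {a: ⊤, b: ⊤, c: ⊤, d: -4, e: -4, f: -2}

Answer: {a: ⊤, b: ⊤, c: ⊤, d: -4, e: -4, f: -2}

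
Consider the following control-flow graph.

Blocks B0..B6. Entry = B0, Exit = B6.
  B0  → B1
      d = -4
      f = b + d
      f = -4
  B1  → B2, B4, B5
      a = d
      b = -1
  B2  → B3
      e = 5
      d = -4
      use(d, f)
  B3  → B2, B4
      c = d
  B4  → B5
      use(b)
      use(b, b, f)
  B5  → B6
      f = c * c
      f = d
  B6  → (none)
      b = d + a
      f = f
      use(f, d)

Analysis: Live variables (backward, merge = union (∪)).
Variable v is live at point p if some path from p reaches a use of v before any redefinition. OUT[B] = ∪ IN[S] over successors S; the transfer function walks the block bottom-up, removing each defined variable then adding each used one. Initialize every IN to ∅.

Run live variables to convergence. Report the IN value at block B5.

Answer: {a, c, d}

Working:
Fixpoint table:
  B0:   IN={b, c}   OUT={c, d, f}
  B1:   IN={c, d, f}   OUT={a, b, c, d, f}
  B2:   IN={a, b, f}   OUT={a, b, d, f}
  B3:   IN={a, b, d, f}   OUT={a, b, c, d, f}
  B4:   IN={a, b, c, d, f}   OUT={a, c, d}
  B5:   IN={a, c, d}   OUT={a, d, f}
  B6:   IN={a, d, f}   OUT={}

Merge at B5: OUT[B5] = IN[B6] = {a, d, f}
Applying B5's transfer function to that OUT value gives IN[B5] (row B5 above).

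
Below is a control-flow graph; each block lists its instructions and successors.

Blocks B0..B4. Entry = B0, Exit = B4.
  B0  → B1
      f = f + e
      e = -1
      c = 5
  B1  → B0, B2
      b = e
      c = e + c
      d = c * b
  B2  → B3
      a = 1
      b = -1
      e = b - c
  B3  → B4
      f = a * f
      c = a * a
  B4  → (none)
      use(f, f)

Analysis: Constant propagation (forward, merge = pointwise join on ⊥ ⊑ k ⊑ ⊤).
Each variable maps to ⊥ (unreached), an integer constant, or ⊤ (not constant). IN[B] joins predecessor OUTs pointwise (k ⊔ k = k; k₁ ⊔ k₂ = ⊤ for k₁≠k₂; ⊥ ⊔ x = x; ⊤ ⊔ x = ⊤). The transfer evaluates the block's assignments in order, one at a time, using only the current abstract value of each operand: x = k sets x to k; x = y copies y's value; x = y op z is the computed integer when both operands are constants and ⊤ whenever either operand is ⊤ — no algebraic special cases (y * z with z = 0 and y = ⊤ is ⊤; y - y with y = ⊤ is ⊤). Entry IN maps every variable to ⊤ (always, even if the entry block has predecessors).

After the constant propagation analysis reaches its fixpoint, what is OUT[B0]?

Converged values:
  B0:  IN=(all ⊤)  OUT={c:5, e:-1; rest ⊤}
  B1:  IN={c:5, e:-1; rest ⊤}  OUT={b:-1, c:4, d:-4, e:-1; rest ⊤}
  B2:  IN={b:-1, c:4, d:-4, e:-1; rest ⊤}  OUT={a:1, b:-1, c:4, d:-4, e:-5; rest ⊤}
  B3:  IN={a:1, b:-1, c:4, d:-4, e:-5; rest ⊤}  OUT={a:1, b:-1, c:1, d:-4, e:-5; rest ⊤}
  B4:  IN={a:1, b:-1, c:1, d:-4, e:-5; rest ⊤}  OUT={a:1, b:-1, c:1, d:-4, e:-5; rest ⊤}

Merge at B0 (entry node, so the boundary value (all ⊤) is joined with the incoming edge(s)): IN[B0] = (all ⊤) ⊔ OUT[B1] = {a: ⊤, b: ⊤, c: ⊤, d: ⊤, e: ⊤, f: ⊤}
Applying B0's transfer function to that IN value gives OUT[B0] (row B0 above).

Answer: {a: ⊤, b: ⊤, c: 5, d: ⊤, e: -1, f: ⊤}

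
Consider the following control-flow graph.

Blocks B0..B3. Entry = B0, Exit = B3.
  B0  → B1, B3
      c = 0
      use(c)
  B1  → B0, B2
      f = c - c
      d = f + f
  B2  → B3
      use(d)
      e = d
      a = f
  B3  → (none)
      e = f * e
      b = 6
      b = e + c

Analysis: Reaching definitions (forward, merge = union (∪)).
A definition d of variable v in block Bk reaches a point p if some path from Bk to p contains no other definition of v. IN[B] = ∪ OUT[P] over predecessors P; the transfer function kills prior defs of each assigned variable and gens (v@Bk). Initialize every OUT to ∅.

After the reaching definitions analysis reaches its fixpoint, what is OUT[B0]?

Fixpoint table:
  B0:  IN={c@B0, d@B1, f@B1}  OUT={c@B0, d@B1, f@B1}
  B1:  IN={c@B0, d@B1, f@B1}  OUT={c@B0, d@B1, f@B1}
  B2:  IN={c@B0, d@B1, f@B1}  OUT={a@B2, c@B0, d@B1, e@B2, f@B1}
  B3:  IN={a@B2, c@B0, d@B1, e@B2, f@B1}  OUT={a@B2, b@B3, c@B0, d@B1, e@B3, f@B1}

Merge at B0 (entry node, so the boundary value {} is joined with the incoming edge(s)): IN[B0] = {} ⊔ OUT[B1] = {c@B0, d@B1, f@B1}
Applying B0's transfer function to that IN value gives OUT[B0] (row B0 above).

Answer: {c@B0, d@B1, f@B1}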